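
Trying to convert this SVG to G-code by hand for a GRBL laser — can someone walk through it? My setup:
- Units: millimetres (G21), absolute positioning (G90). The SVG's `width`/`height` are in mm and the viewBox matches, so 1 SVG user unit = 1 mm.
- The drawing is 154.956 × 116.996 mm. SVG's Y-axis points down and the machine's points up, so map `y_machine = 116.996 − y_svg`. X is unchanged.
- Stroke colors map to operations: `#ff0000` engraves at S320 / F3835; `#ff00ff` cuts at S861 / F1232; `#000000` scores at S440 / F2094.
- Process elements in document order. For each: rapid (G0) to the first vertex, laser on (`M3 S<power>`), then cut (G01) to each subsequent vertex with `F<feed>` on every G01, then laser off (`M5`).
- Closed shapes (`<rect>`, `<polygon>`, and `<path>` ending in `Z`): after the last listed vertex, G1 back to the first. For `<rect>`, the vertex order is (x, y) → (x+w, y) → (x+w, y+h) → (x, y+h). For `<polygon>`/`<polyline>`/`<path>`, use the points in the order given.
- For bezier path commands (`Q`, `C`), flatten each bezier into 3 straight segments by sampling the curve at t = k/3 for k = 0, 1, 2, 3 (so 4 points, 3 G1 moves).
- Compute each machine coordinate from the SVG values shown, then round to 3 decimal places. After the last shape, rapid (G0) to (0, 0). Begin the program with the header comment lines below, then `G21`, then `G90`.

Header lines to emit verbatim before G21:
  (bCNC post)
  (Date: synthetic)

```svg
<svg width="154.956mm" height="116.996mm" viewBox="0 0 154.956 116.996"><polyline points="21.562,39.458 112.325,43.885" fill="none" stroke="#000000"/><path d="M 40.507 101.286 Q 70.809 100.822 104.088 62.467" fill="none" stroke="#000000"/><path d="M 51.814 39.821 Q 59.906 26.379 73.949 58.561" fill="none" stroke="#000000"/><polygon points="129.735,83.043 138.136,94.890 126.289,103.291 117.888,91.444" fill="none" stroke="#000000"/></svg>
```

(bCNC post)
(Date: synthetic)
G21
G90
G0 X21.562 Y77.538
M3 S440
G01 X112.325 Y73.111 F2094
M5
G0 X40.507 Y15.710
M3 S440
G01 X61.039 Y20.229 F2094
G01 X82.233 Y33.169 F2094
G01 X104.088 Y54.529 F2094
M5
G0 X51.814 Y77.175
M3 S440
G01 X57.870 Y81.067 F2094
G01 X65.248 Y74.820 F2094
G01 X73.949 Y58.435 F2094
M5
G0 X129.735 Y33.953
M3 S440
G01 X138.136 Y22.106 F2094
G01 X126.289 Y13.705 F2094
G01 X117.888 Y25.552 F2094
G01 X129.735 Y33.953 F2094
M5
G0 X0.000 Y0.000

viewBox `0 0 154.956 116.996` with mm width/height → 1 unit = 1 mm. Flip: y_m = 116.996 − y_svg.

**Shape 1** — `<polyline>` line segment, stroke `#000000` → score (S440, F2094). Machine vertices: (21.562,77.538) → (112.325,73.111). Open path.

**Shape 2** — `<path>` quadratic bezier, stroke `#000000` → score (S440, F2094). Control points (SVG): P0=(40.507,101.286), P1=(70.809,100.822), P2=(104.088,62.467); sampled at t=k/3. Machine vertices: (40.507,15.710) → (61.039,20.229) → (82.233,33.169) → (104.088,54.529). Open path.

**Shape 3** — `<path>` quadratic bezier, stroke `#000000` → score (S440, F2094). Control points (SVG): P0=(51.814,39.821), P1=(59.906,26.379), P2=(73.949,58.561); sampled at t=k/3. Machine vertices: (51.814,77.175) → (57.870,81.067) → (65.248,74.820) → (73.949,58.435). Open path.

**Shape 4** — `<polygon>` regular polygon, stroke `#000000` → score (S440, F2094). Machine vertices: (129.735,33.953) → (138.136,22.106) → (126.289,13.705) → (117.888,25.552) → (129.735,33.953). Closed: final G1 returns to the first vertex.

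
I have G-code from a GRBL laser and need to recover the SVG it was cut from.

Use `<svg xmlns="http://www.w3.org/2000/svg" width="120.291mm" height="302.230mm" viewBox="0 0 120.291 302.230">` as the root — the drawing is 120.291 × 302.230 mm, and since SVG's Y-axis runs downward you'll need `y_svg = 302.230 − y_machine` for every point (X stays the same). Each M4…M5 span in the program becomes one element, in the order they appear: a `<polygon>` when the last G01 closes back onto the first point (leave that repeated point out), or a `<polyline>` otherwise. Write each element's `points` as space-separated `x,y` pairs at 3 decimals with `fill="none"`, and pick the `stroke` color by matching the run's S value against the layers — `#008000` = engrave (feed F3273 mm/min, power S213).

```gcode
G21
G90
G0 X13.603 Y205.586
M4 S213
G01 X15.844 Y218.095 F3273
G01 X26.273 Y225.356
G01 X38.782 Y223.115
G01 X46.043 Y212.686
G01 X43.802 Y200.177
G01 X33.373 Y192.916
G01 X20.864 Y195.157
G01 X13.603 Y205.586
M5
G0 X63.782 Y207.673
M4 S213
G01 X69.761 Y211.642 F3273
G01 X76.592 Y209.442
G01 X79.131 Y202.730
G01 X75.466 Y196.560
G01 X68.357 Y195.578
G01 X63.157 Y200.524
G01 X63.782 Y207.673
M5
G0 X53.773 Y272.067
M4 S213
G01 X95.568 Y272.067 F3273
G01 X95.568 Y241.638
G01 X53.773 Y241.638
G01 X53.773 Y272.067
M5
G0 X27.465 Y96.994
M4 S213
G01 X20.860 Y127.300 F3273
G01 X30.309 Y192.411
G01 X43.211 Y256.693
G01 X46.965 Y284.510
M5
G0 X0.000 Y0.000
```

y_svg = 302.230 − y_m. Every run uses S213, so all elements get stroke `#008000` (engrave).

[1] closed run; points: 13.603,96.644 15.844,84.135 26.273,76.874 38.782,79.115 46.043,89.544 43.802,102.053 33.373,109.314 20.864,107.073

[2] closed run; points: 63.782,94.557 69.761,90.588 76.592,92.788 79.131,99.500 75.466,105.670 68.357,106.652 63.157,101.706

[3] closed run; points: 53.773,30.163 95.568,30.163 95.568,60.592 53.773,60.592

[4] open run; points: 27.465,205.236 20.860,174.930 30.309,109.819 43.211,45.537 46.965,17.720

<svg xmlns="http://www.w3.org/2000/svg" width="120.291mm" height="302.230mm" viewBox="0 0 120.291 302.230">
  <polygon points="13.603,96.644 15.844,84.135 26.273,76.874 38.782,79.115 46.043,89.544 43.802,102.053 33.373,109.314 20.864,107.073" fill="none" stroke="#008000"/>
  <polygon points="63.782,94.557 69.761,90.588 76.592,92.788 79.131,99.500 75.466,105.670 68.357,106.652 63.157,101.706" fill="none" stroke="#008000"/>
  <polygon points="53.773,30.163 95.568,30.163 95.568,60.592 53.773,60.592" fill="none" stroke="#008000"/>
  <polyline points="27.465,205.236 20.860,174.930 30.309,109.819 43.211,45.537 46.965,17.720" fill="none" stroke="#008000"/>
</svg>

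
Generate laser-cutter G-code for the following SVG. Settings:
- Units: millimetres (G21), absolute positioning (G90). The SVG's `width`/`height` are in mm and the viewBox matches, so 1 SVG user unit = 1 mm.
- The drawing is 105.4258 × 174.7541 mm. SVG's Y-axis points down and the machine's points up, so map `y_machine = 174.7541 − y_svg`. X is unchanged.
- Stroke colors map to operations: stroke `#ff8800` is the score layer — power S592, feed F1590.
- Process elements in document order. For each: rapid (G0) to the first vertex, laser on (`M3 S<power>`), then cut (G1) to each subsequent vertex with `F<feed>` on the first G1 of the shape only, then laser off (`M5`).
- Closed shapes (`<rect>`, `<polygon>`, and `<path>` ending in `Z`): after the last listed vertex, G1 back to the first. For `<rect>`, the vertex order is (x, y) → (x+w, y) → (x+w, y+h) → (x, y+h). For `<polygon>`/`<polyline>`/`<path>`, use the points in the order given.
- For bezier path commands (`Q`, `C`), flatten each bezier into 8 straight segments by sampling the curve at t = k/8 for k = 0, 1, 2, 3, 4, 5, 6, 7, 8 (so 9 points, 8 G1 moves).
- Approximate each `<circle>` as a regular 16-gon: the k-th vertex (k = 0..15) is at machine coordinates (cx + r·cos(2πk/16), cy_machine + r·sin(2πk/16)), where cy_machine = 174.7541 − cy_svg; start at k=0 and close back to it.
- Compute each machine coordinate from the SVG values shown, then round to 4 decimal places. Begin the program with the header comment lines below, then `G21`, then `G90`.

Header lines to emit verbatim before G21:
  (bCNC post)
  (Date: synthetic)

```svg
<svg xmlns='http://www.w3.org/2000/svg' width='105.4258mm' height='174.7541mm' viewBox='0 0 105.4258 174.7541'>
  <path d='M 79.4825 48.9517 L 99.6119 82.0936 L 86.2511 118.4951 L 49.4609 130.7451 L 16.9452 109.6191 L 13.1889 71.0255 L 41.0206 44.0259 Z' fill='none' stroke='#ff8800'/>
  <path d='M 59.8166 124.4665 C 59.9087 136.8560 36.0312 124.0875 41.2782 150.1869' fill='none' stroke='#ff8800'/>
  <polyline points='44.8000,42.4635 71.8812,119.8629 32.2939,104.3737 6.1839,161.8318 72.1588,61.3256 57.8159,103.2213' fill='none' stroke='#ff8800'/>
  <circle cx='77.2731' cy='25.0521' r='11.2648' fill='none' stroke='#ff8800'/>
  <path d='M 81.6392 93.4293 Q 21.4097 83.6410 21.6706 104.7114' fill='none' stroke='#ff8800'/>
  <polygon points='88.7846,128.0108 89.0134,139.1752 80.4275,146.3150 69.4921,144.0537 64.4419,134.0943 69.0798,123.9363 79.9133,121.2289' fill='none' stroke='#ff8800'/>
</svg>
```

viewBox `0 0 105.4258 174.7541` with mm width/height → 1 unit = 1 mm. Flip: y_m = 174.7541 − y_svg.

**Shape 1** — `<path>` regular polygon, stroke `#ff8800` → score (S592, F1590). Machine vertices: (79.4825,125.8024) → (99.6119,92.6605) → (86.2511,56.2590) → (49.4609,44.0090) → (16.9452,65.1350) → (13.1889,103.7286) → (41.0206,130.7282) → (79.4825,125.8024). Closed: final G1 returns to the first vertex.

**Shape 2** — `<path>` cubic bezier, stroke `#ff8800` → score (S592, F1590). Control points (SVG): P0=(59.8166,124.4665), P1=(59.9087,136.8560), P2=(36.0312,124.0875), P3=(41.2782,150.1869); sampled at t=k/8. Machine vertices: (59.8166,50.2876) → (58.8313,46.6958) → (56.2210,44.7122) → (52.6079,43.5866) → (48.6143,42.5686) → (44.8623,40.9080) → (41.9742,37.8544) → (40.5721,32.6576) → (41.2782,24.5672). Open path.

**Shape 3** — `<polyline>` open polyline, stroke `#ff8800` → score (S592, F1590). Machine vertices: (44.8000,132.2906) → (71.8812,54.8912) → (32.2939,70.3804) → (6.1839,12.9223) → (72.1588,113.4285) → (57.8159,71.5328). Open path.

**Shape 4** — `<circle>` circle, stroke `#ff8800` → score (S592, F1590). Machine vertices: (88.5379,149.7020) → (87.6804,154.0129) → (85.2385,157.6674) → (81.5840,160.1093) → (77.2731,160.9668) → (72.9622,160.1093) → (69.3077,157.6674) → (66.8658,154.0129) → (66.0083,149.7020) → (66.8658,145.3911) → (69.3077,141.7366) → (72.9622,139.2947) → (77.2731,138.4372) → (81.5840,139.2947) → (85.2385,141.7366) → (87.6804,145.3911) → (88.5379,149.7020). Closed: final G1 returns to the first vertex.

**Shape 5** — `<path>` quadratic bezier, stroke `#ff8800` → score (S592, F1590). Control points (SVG): P0=(81.6392,93.4293), P1=(21.4097,83.6410), P2=(21.6706,104.7114); sampled at t=k/8. Machine vertices: (81.6392,81.3248) → (67.5270,83.2897) → (55.3051,84.2903) → (44.9735,84.3265) → (36.5323,83.3984) → (29.9814,81.5060) → (25.3208,78.6492) → (22.5505,74.8281) → (21.6706,70.0427). Open path.

**Shape 6** — `<polygon>` regular polygon, stroke `#ff8800` → score (S592, F1590). Machine vertices: (88.7846,46.7433) → (89.0134,35.5789) → (80.4275,28.4391) → (69.4921,30.7004) → (64.4419,40.6598) → (69.0798,50.8178) → (79.9133,53.5252) → (88.7846,46.7433). Closed: final G1 returns to the first vertex.

(bCNC post)
(Date: synthetic)
G21
G90
G0 X79.4825 Y125.8024
M3 S592
G1 X99.6119 Y92.6605 F1590
G1 X86.2511 Y56.2590
G1 X49.4609 Y44.0090
G1 X16.9452 Y65.1350
G1 X13.1889 Y103.7286
G1 X41.0206 Y130.7282
G1 X79.4825 Y125.8024
M5
G0 X59.8166 Y50.2876
M3 S592
G1 X58.8313 Y46.6958 F1590
G1 X56.2210 Y44.7122
G1 X52.6079 Y43.5866
G1 X48.6143 Y42.5686
G1 X44.8623 Y40.9080
G1 X41.9742 Y37.8544
G1 X40.5721 Y32.6576
G1 X41.2782 Y24.5672
M5
G0 X44.8000 Y132.2906
M3 S592
G1 X71.8812 Y54.8912 F1590
G1 X32.2939 Y70.3804
G1 X6.1839 Y12.9223
G1 X72.1588 Y113.4285
G1 X57.8159 Y71.5328
M5
G0 X88.5379 Y149.7020
M3 S592
G1 X87.6804 Y154.0129 F1590
G1 X85.2385 Y157.6674
G1 X81.5840 Y160.1093
G1 X77.2731 Y160.9668
G1 X72.9622 Y160.1093
G1 X69.3077 Y157.6674
G1 X66.8658 Y154.0129
G1 X66.0083 Y149.7020
G1 X66.8658 Y145.3911
G1 X69.3077 Y141.7366
G1 X72.9622 Y139.2947
G1 X77.2731 Y138.4372
G1 X81.5840 Y139.2947
G1 X85.2385 Y141.7366
G1 X87.6804 Y145.3911
G1 X88.5379 Y149.7020
M5
G0 X81.6392 Y81.3248
M3 S592
G1 X67.5270 Y83.2897 F1590
G1 X55.3051 Y84.2903
G1 X44.9735 Y84.3265
G1 X36.5323 Y83.3984
G1 X29.9814 Y81.5060
G1 X25.3208 Y78.6492
G1 X22.5505 Y74.8281
G1 X21.6706 Y70.0427
M5
G0 X88.7846 Y46.7433
M3 S592
G1 X89.0134 Y35.5789 F1590
G1 X80.4275 Y28.4391
G1 X69.4921 Y30.7004
G1 X64.4419 Y40.6598
G1 X69.0798 Y50.8178
G1 X79.9133 Y53.5252
G1 X88.7846 Y46.7433
M5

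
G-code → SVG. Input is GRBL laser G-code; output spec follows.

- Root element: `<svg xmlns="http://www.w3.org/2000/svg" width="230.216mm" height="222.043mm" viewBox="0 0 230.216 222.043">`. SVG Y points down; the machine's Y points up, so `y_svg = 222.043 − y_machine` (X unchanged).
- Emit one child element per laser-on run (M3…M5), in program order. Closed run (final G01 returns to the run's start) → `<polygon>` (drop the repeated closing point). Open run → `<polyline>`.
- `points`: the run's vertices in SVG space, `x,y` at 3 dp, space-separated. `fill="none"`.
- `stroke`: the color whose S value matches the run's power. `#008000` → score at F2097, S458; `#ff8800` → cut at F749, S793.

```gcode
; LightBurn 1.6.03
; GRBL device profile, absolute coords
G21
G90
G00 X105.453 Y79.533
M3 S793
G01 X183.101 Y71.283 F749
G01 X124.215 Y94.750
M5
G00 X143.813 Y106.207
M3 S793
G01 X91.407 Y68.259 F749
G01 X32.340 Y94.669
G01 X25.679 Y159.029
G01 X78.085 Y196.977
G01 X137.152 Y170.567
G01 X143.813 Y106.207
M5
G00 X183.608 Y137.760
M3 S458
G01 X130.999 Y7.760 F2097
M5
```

<svg xmlns="http://www.w3.org/2000/svg" width="230.216mm" height="222.043mm" viewBox="0 0 230.216 222.043">
  <polyline points="105.453,142.510 183.101,150.760 124.215,127.293" fill="none" stroke="#ff8800"/>
  <polygon points="143.813,115.836 91.407,153.784 32.340,127.374 25.679,63.014 78.085,25.066 137.152,51.476" fill="none" stroke="#ff8800"/>
  <polyline points="183.608,84.283 130.999,214.283" fill="none" stroke="#008000"/>
</svg>

y_svg = 222.043 − y_m.

[1] S793→`#ff8800` (cut); open run; points: 105.453,142.510 183.101,150.760 124.215,127.293

[2] S793→`#ff8800` (cut); closed run; points: 143.813,115.836 91.407,153.784 32.340,127.374 25.679,63.014 78.085,25.066 137.152,51.476

[3] S458→`#008000` (score); open run; points: 183.608,84.283 130.999,214.283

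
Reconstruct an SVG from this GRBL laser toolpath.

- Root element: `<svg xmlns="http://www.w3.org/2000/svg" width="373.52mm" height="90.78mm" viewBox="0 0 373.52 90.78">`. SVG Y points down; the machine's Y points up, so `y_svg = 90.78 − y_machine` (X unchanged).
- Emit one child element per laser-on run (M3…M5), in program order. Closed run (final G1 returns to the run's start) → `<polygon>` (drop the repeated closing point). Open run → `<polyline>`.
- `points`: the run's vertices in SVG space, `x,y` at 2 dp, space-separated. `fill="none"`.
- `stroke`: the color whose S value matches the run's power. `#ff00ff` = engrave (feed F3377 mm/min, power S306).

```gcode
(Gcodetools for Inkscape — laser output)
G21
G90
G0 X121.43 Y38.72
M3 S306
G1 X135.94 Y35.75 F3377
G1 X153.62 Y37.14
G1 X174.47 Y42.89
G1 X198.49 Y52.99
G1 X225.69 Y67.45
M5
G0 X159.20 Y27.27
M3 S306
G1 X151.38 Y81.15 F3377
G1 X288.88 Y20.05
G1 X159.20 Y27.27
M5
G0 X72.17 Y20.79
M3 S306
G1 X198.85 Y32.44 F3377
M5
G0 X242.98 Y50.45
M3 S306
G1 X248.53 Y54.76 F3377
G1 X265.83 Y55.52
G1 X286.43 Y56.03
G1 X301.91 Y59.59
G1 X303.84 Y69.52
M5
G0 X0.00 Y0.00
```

<svg xmlns="http://www.w3.org/2000/svg" width="373.52mm" height="90.78mm" viewBox="0 0 373.52 90.78">
  <polyline points="121.43,52.06 135.94,55.03 153.62,53.64 174.47,47.89 198.49,37.79 225.69,23.33" fill="none" stroke="#ff00ff"/>
  <polygon points="159.20,63.51 151.38,9.63 288.88,70.73" fill="none" stroke="#ff00ff"/>
  <polyline points="72.17,69.99 198.85,58.34" fill="none" stroke="#ff00ff"/>
  <polyline points="242.98,40.33 248.53,36.02 265.83,35.26 286.43,34.75 301.91,31.19 303.84,21.26" fill="none" stroke="#ff00ff"/>
</svg>

Machine Y-up, SVG Y-down with viewBox height 90.78, so y_svg = 90.78 − y_machine; X carries over. Every run uses S306, so all elements get stroke `#ff00ff` (engrave).

Run 1: The run is open, so emit a `<polyline>` with points (Y-flipped): 121.43,52.06 135.94,55.03 153.62,53.64 174.47,47.89 198.49,37.79 225.69,23.33.

Run 2: The run returns to its start, so emit a `<polygon>` with points (Y-flipped): 159.20,63.51 151.38,9.63 288.88,70.73.

Run 3: The run is open, so emit a `<polyline>` with points (Y-flipped): 72.17,69.99 198.85,58.34.

Run 4: The run is open, so emit a `<polyline>` with points (Y-flipped): 242.98,40.33 248.53,36.02 265.83,35.26 286.43,34.75 301.91,31.19 303.84,21.26.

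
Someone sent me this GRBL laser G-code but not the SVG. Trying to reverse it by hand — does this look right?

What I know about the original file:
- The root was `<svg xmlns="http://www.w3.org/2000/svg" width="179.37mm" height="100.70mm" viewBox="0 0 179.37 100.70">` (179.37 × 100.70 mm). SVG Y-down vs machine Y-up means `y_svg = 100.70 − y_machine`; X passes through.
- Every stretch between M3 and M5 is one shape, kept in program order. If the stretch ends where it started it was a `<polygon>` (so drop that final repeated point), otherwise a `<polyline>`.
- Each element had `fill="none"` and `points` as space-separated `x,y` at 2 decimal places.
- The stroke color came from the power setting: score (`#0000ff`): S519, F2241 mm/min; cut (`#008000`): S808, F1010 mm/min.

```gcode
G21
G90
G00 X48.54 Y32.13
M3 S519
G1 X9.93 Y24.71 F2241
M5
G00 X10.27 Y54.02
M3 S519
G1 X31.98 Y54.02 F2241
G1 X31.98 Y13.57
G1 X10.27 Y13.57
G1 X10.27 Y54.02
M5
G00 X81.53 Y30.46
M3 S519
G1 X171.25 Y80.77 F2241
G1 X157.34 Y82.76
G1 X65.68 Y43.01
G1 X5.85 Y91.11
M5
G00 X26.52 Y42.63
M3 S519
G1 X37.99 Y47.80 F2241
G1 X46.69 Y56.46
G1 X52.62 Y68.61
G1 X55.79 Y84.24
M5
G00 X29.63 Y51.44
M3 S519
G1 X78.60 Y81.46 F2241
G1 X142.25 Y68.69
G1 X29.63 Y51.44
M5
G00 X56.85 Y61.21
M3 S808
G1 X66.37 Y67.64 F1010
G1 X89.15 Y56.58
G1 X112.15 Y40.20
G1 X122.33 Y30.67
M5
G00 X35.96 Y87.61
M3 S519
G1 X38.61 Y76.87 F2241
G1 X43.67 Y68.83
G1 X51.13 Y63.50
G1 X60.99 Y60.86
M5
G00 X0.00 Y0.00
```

y_svg = 100.70 − y_m.

[1] S519→`#0000ff` (score); open run; points: 48.54,68.57 9.93,75.99

[2] S519→`#0000ff` (score); closed run; points: 10.27,46.68 31.98,46.68 31.98,87.13 10.27,87.13

[3] S519→`#0000ff` (score); open run; points: 81.53,70.24 171.25,19.93 157.34,17.94 65.68,57.69 5.85,9.59

[4] S519→`#0000ff` (score); open run; points: 26.52,58.07 37.99,52.90 46.69,44.24 52.62,32.09 55.79,16.46

[5] S519→`#0000ff` (score); closed run; points: 29.63,49.26 78.60,19.24 142.25,32.01

[6] S808→`#008000` (cut); open run; points: 56.85,39.49 66.37,33.06 89.15,44.12 112.15,60.50 122.33,70.03

[7] S519→`#0000ff` (score); open run; points: 35.96,13.09 38.61,23.83 43.67,31.87 51.13,37.20 60.99,39.84

<svg xmlns="http://www.w3.org/2000/svg" width="179.37mm" height="100.70mm" viewBox="0 0 179.37 100.70">
  <polyline points="48.54,68.57 9.93,75.99" fill="none" stroke="#0000ff"/>
  <polygon points="10.27,46.68 31.98,46.68 31.98,87.13 10.27,87.13" fill="none" stroke="#0000ff"/>
  <polyline points="81.53,70.24 171.25,19.93 157.34,17.94 65.68,57.69 5.85,9.59" fill="none" stroke="#0000ff"/>
  <polyline points="26.52,58.07 37.99,52.90 46.69,44.24 52.62,32.09 55.79,16.46" fill="none" stroke="#0000ff"/>
  <polygon points="29.63,49.26 78.60,19.24 142.25,32.01" fill="none" stroke="#0000ff"/>
  <polyline points="56.85,39.49 66.37,33.06 89.15,44.12 112.15,60.50 122.33,70.03" fill="none" stroke="#008000"/>
  <polyline points="35.96,13.09 38.61,23.83 43.67,31.87 51.13,37.20 60.99,39.84" fill="none" stroke="#0000ff"/>
</svg>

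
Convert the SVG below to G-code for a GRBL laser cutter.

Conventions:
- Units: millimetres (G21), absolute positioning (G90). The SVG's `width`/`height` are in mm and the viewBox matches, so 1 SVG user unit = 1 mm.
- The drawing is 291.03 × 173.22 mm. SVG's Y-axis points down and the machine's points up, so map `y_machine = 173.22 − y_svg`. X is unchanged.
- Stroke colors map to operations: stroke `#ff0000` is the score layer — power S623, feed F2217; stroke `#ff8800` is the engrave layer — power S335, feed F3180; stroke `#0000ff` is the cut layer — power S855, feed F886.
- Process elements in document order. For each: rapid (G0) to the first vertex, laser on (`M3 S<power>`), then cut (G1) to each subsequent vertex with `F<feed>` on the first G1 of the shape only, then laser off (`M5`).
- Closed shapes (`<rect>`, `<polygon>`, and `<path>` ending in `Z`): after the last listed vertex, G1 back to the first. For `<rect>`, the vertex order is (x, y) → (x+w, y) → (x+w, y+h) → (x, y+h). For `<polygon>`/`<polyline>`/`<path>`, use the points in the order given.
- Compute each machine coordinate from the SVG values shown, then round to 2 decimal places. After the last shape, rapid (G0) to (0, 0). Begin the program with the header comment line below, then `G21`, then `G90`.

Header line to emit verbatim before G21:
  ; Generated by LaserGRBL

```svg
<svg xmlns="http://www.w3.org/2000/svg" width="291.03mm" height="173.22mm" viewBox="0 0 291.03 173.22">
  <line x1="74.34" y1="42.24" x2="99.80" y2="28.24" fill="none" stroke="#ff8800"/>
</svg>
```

1 u = 1 mm; y_m = 173.22 − y.

[1] `<line>` line segment, #ff8800→engrave S335 F3180: (74.34,130.98) → (99.80,144.98)

; Generated by LaserGRBL
G21
G90
G0 X74.34 Y130.98
M3 S335
G1 X99.80 Y144.98 F3180
M5
G0 X0.00 Y0.00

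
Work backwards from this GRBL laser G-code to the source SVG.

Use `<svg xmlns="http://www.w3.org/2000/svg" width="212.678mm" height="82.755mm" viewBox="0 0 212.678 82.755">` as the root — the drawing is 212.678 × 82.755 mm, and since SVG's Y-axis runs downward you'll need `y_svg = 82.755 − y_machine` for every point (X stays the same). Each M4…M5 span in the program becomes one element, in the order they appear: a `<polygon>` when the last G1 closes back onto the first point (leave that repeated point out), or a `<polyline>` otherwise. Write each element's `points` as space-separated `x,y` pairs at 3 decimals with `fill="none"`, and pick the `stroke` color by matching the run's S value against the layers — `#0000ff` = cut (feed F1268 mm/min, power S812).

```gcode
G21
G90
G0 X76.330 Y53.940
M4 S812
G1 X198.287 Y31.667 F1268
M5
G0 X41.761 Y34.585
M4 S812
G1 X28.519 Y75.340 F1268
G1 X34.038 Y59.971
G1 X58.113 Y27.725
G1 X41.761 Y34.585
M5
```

Each laser-on run becomes one SVG element. Flip Y back into SVG space with y_svg = 82.755 − y_machine. Every run uses S812, so all elements get stroke `#0000ff` (cut).

Run 1: The run is open, so emit a `<polyline>` with points (Y-flipped): 76.330,28.815 198.287,51.088.

Run 2: The run returns to its start, so emit a `<polygon>` with points (Y-flipped): 41.761,48.170 28.519,7.415 34.038,22.784 58.113,55.030.

<svg xmlns="http://www.w3.org/2000/svg" width="212.678mm" height="82.755mm" viewBox="0 0 212.678 82.755">
  <polyline points="76.330,28.815 198.287,51.088" fill="none" stroke="#0000ff"/>
  <polygon points="41.761,48.170 28.519,7.415 34.038,22.784 58.113,55.030" fill="none" stroke="#0000ff"/>
</svg>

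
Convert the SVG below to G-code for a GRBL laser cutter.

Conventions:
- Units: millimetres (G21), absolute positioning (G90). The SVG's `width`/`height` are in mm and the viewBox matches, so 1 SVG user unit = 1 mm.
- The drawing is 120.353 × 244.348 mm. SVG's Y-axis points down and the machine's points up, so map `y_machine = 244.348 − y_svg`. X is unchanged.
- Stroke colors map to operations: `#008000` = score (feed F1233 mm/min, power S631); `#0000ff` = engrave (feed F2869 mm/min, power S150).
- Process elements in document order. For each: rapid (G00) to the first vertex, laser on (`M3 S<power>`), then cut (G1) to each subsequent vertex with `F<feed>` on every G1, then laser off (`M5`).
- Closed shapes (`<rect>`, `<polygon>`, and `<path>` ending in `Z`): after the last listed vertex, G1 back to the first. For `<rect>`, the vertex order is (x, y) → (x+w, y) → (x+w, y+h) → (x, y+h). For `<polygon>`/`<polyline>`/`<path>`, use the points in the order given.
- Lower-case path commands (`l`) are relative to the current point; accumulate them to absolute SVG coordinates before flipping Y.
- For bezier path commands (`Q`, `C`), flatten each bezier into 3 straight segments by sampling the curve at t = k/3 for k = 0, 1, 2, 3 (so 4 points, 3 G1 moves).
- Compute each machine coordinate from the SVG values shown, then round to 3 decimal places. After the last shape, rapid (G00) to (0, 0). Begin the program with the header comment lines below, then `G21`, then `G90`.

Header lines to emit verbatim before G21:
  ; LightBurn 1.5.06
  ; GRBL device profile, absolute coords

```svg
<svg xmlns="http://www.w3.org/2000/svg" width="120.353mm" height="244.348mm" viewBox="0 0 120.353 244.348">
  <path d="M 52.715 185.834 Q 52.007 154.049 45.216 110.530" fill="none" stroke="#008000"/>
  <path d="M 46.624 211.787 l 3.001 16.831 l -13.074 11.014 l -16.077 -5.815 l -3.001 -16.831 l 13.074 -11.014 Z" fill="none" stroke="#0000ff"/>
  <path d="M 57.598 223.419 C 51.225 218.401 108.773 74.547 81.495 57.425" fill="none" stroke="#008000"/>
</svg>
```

viewBox `0 0 120.353 244.348` with mm width/height → 1 unit = 1 mm. Flip: y_m = 244.348 − y_svg.

**Shape 1** — `<path>` quadratic bezier, stroke `#008000` → score (S631, F1233). Control points (SVG): P0=(52.715,185.834), P1=(52.007,154.049), P2=(45.216,110.530); sampled at t=k/3. Machine vertices: (52.715,58.514) → (51.567,81.008) → (49.067,106.109) → (45.216,133.818). Open path.

**Shape 2** — `<path>` regular polygon, stroke `#0000ff` → engrave (S150, F2869). Machine vertices: (46.624,32.561) → (49.625,15.730) → (36.551,4.716) → (20.474,10.531) → (17.473,27.362) → (30.547,38.376) → (46.624,32.561). Closed: final G1 returns to the first vertex.

**Shape 3** — `<path>` cubic bezier, stroke `#008000` → score (S631, F1233). Control points (SVG): P0=(57.598,223.419), P1=(51.225,218.401), P2=(108.773,74.547), P3=(81.495,57.425); sampled at t=k/3. Machine vertices: (57.598,20.929) → (67.023,62.390) → (86.007,137.393) → (81.495,186.923). Open path.

; LightBurn 1.5.06
; GRBL device profile, absolute coords
G21
G90
G00 X52.715 Y58.514
M3 S631
G1 X51.567 Y81.008 F1233
G1 X49.067 Y106.109 F1233
G1 X45.216 Y133.818 F1233
M5
G00 X46.624 Y32.561
M3 S150
G1 X49.625 Y15.730 F2869
G1 X36.551 Y4.716 F2869
G1 X20.474 Y10.531 F2869
G1 X17.473 Y27.362 F2869
G1 X30.547 Y38.376 F2869
G1 X46.624 Y32.561 F2869
M5
G00 X57.598 Y20.929
M3 S631
G1 X67.023 Y62.390 F1233
G1 X86.007 Y137.393 F1233
G1 X81.495 Y186.923 F1233
M5
G00 X0.000 Y0.000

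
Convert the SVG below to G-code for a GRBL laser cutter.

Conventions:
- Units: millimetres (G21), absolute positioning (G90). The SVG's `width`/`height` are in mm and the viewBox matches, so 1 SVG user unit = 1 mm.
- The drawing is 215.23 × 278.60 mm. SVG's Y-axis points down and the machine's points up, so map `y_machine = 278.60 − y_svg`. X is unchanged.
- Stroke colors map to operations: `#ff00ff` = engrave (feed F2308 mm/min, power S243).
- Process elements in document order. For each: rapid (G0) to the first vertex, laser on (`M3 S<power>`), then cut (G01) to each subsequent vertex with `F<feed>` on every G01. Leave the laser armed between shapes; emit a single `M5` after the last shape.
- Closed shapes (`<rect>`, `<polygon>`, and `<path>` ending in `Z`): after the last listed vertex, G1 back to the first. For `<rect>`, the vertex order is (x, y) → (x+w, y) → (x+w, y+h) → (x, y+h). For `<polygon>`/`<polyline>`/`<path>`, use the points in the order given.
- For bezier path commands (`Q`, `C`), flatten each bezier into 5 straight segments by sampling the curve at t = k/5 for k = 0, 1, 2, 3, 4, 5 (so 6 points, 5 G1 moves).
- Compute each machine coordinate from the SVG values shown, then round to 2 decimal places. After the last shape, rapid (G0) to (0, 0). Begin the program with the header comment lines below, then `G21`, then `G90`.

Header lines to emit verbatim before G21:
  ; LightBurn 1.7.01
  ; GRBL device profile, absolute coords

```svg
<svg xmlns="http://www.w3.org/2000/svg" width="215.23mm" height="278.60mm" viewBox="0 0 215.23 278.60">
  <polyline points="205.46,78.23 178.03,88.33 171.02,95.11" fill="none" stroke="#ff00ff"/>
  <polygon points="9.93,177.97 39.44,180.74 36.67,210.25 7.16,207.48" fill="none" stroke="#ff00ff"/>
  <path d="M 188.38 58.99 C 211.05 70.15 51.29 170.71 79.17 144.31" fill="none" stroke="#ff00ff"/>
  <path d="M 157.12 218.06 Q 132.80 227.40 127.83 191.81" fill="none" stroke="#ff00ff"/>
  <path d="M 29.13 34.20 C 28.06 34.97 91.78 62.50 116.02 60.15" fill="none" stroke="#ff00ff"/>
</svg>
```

; LightBurn 1.7.01
; GRBL device profile, absolute coords
G21
G90
G0 X205.46 Y200.37
M3 S243
G01 X178.03 Y190.27 F2308
G01 X171.02 Y183.49 F2308
G0 X9.93 Y100.63
M3 S243
G01 X39.44 Y97.86 F2308
G01 X36.67 Y68.35 F2308
G01 X7.16 Y71.12 F2308
G01 X9.93 Y100.63 F2308
G0 X188.38 Y219.61
M3 S243
G01 X183.05 Y203.92 F2308
G01 X151.70 Y177.15 F2308
G01 X112.10 Y149.70 F2308
G01 X82.00 Y131.95 F2308
G01 X79.17 Y134.29 F2308
G0 X157.12 Y60.54
M3 S243
G01 X148.17 Y58.60 F2308
G01 X140.76 Y60.26 F2308
G01 X134.90 Y65.51 F2308
G01 X130.59 Y74.35 F2308
G01 X127.83 Y86.79 F2308
G0 X29.13 Y244.40
M3 S243
G01 X35.43 Y241.18 F2308
G01 X52.27 Y234.26 F2308
G01 X74.65 Y226.35 F2308
G01 X97.57 Y220.17 F2308
G01 X116.02 Y218.45 F2308
M5
G0 X0.00 Y0.00

viewBox `0 0 215.23 278.60` with mm width/height → 1 unit = 1 mm. Flip: y_m = 278.60 − y_svg.

**Shape 1** — `<polyline>` open polyline, stroke `#ff00ff` → engrave (S243, F2308). Machine vertices: (205.46,200.37) → (178.03,190.27) → (171.02,183.49). Open path.

**Shape 2** — `<polygon>` regular polygon, stroke `#ff00ff` → engrave (S243, F2308). Machine vertices: (9.93,100.63) → (39.44,97.86) → (36.67,68.35) → (7.16,71.12) → (9.93,100.63). Closed: final G1 returns to the first vertex.

**Shape 3** — `<path>` cubic bezier, stroke `#ff00ff` → engrave (S243, F2308). Control points (SVG): P0=(188.38,58.99), P1=(211.05,70.15), P2=(51.29,170.71), P3=(79.17,144.31); sampled at t=k/5. Machine vertices: (188.38,219.61) → (183.05,203.92) → (151.70,177.15) → (112.10,149.70) → (82.00,131.95) → (79.17,134.29). Open path.

**Shape 4** — `<path>` quadratic bezier, stroke `#ff00ff` → engrave (S243, F2308). Control points (SVG): P0=(157.12,218.06), P1=(132.80,227.40), P2=(127.83,191.81); sampled at t=k/5. Machine vertices: (157.12,60.54) → (148.17,58.60) → (140.76,60.26) → (134.90,65.51) → (130.59,74.35) → (127.83,86.79). Open path.

**Shape 5** — `<path>` cubic bezier, stroke `#ff00ff` → engrave (S243, F2308). Control points (SVG): P0=(29.13,34.20), P1=(28.06,34.97), P2=(91.78,62.50), P3=(116.02,60.15); sampled at t=k/5. Machine vertices: (29.13,244.40) → (35.43,241.18) → (52.27,234.26) → (74.65,226.35) → (97.57,220.17) → (116.02,218.45). Open path.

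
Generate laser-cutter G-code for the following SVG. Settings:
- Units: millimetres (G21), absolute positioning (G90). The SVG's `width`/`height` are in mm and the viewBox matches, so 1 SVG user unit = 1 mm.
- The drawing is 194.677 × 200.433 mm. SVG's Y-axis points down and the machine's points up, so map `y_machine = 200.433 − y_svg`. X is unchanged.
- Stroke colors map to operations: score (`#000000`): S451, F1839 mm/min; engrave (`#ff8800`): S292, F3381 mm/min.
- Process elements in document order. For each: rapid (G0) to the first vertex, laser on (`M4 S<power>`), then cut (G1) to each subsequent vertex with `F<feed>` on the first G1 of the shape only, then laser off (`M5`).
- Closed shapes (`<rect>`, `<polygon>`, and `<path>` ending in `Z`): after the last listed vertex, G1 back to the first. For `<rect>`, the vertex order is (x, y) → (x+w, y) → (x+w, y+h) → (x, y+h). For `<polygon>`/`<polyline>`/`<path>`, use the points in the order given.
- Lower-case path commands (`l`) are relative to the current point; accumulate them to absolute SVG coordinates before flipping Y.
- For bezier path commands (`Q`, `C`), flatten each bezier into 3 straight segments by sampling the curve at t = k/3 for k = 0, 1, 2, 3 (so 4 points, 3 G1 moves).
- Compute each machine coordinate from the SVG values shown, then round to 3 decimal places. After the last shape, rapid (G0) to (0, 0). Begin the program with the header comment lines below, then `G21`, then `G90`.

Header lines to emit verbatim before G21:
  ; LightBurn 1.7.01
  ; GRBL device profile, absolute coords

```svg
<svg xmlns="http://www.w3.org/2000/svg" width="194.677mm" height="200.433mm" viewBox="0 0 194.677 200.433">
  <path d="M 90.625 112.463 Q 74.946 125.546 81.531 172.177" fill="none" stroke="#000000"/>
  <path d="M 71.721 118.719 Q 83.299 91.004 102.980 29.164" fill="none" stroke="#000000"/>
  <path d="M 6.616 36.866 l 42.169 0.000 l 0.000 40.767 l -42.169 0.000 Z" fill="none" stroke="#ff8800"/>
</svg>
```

viewBox `0 0 194.677 200.433` with mm width/height → 1 unit = 1 mm. Flip: y_m = 200.433 − y_svg.

**Shape 1** — `<path>` quadratic bezier, stroke `#000000` → score (S451, F1839). Control points (SVG): P0=(90.625,112.463), P1=(74.946,125.546), P2=(81.531,172.177); sampled at t=k/3. Machine vertices: (90.625,87.970) → (82.646,75.520) → (79.615,55.616) → (81.531,28.256). Open path.

**Shape 2** — `<path>` quadratic bezier, stroke `#000000` → score (S451, F1839). Control points (SVG): P0=(71.721,118.719), P1=(83.299,91.004), P2=(102.980,29.164); sampled at t=k/3. Machine vertices: (71.721,81.714) → (80.340,103.982) → (90.760,133.834) → (102.980,171.269). Open path.

**Shape 3** — `<path>` rectangle, stroke `#ff8800` → engrave (S292, F3381). Machine vertices: (6.616,163.567) → (48.785,163.567) → (48.785,122.800) → (6.616,122.800) → (6.616,163.567). Closed: final G1 returns to the first vertex.

; LightBurn 1.7.01
; GRBL device profile, absolute coords
G21
G90
G0 X90.625 Y87.970
M4 S451
G1 X82.646 Y75.520 F1839
G1 X79.615 Y55.616
G1 X81.531 Y28.256
M5
G0 X71.721 Y81.714
M4 S451
G1 X80.340 Y103.982 F1839
G1 X90.760 Y133.834
G1 X102.980 Y171.269
M5
G0 X6.616 Y163.567
M4 S292
G1 X48.785 Y163.567 F3381
G1 X48.785 Y122.800
G1 X6.616 Y122.800
G1 X6.616 Y163.567
M5
G0 X0.000 Y0.000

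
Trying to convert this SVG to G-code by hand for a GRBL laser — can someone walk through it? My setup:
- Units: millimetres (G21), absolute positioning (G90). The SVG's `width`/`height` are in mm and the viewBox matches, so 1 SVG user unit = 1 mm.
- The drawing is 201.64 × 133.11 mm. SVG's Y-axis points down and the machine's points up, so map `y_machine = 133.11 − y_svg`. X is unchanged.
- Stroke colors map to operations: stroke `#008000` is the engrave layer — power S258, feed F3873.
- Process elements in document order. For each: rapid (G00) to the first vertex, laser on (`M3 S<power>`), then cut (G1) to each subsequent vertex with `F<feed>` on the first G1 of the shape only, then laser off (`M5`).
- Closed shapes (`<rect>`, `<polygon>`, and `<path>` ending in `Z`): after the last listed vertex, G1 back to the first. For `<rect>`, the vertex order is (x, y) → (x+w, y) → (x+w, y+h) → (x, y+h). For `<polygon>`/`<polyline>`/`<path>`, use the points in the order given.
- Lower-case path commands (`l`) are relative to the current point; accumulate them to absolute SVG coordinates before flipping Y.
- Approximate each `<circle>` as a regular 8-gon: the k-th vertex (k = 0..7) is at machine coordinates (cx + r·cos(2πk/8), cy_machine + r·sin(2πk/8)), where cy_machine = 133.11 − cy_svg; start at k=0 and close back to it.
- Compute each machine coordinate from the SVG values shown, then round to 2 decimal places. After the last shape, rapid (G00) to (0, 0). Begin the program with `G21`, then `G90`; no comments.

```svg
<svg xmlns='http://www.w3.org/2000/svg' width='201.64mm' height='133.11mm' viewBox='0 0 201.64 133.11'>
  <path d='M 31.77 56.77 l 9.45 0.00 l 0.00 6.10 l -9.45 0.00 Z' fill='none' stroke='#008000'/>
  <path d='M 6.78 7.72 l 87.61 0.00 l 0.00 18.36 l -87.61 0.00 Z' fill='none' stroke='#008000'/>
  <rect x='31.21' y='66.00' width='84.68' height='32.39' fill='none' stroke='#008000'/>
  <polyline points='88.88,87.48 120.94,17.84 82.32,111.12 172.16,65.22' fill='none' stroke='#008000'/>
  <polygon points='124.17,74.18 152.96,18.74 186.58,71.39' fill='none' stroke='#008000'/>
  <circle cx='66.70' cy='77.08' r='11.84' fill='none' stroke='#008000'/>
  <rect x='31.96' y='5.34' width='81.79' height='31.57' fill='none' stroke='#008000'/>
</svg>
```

Since the viewBox matches the mm dimensions, user units are millimetres directly. The only transform is the Y-flip y_m = 133.11 − y_svg.

Shape 1 is a rectangle drawn with `<path>`. Its stroke #008000 means engrave at S258, F3873. After flipping Y the toolpath is (31.77,76.34) → (41.22,76.34) → (41.22,70.24) → (31.77,70.24) → (31.77,76.34), returning to the start.

Shape 2 is a rectangle drawn with `<path>`. Its stroke #008000 means engrave at S258, F3873. After flipping Y the toolpath is (6.78,125.39) → (94.39,125.39) → (94.39,107.03) → (6.78,107.03) → (6.78,125.39), returning to the start.

Shape 3 is a rectangle drawn with `<rect>`. Its stroke #008000 means engrave at S258, F3873. After flipping Y the toolpath is (31.21,67.11) → (115.89,67.11) → (115.89,34.72) → (31.21,34.72) → (31.21,67.11), returning to the start.

Shape 4 is a open polyline drawn with `<polyline>`. Its stroke #008000 means engrave at S258, F3873. After flipping Y the toolpath is (88.88,45.63) → (120.94,115.27) → (82.32,21.99) → (172.16,67.89).

Shape 5 is a regular polygon drawn with `<polygon>`. Its stroke #008000 means engrave at S258, F3873. After flipping Y the toolpath is (124.17,58.93) → (152.96,114.37) → (186.58,61.72) → (124.17,58.93), returning to the start.

Shape 6 is a circle drawn with `<circle>`. Its stroke #008000 means engrave at S258, F3873. After flipping Y the toolpath is (78.54,56.03) → (75.07,64.40) → (66.70,67.87) → (58.33,64.40) → (54.86,56.03) → (58.33,47.66) → (66.70,44.19) → (75.07,47.66) → (78.54,56.03), returning to the start.

Shape 7 is a rectangle drawn with `<rect>`. Its stroke #008000 means engrave at S258, F3873. After flipping Y the toolpath is (31.96,127.77) → (113.75,127.77) → (113.75,96.20) → (31.96,96.20) → (31.96,127.77), returning to the start.

G21
G90
G00 X31.77 Y76.34
M3 S258
G1 X41.22 Y76.34 F3873
G1 X41.22 Y70.24
G1 X31.77 Y70.24
G1 X31.77 Y76.34
M5
G00 X6.78 Y125.39
M3 S258
G1 X94.39 Y125.39 F3873
G1 X94.39 Y107.03
G1 X6.78 Y107.03
G1 X6.78 Y125.39
M5
G00 X31.21 Y67.11
M3 S258
G1 X115.89 Y67.11 F3873
G1 X115.89 Y34.72
G1 X31.21 Y34.72
G1 X31.21 Y67.11
M5
G00 X88.88 Y45.63
M3 S258
G1 X120.94 Y115.27 F3873
G1 X82.32 Y21.99
G1 X172.16 Y67.89
M5
G00 X124.17 Y58.93
M3 S258
G1 X152.96 Y114.37 F3873
G1 X186.58 Y61.72
G1 X124.17 Y58.93
M5
G00 X78.54 Y56.03
M3 S258
G1 X75.07 Y64.40 F3873
G1 X66.70 Y67.87
G1 X58.33 Y64.40
G1 X54.86 Y56.03
G1 X58.33 Y47.66
G1 X66.70 Y44.19
G1 X75.07 Y47.66
G1 X78.54 Y56.03
M5
G00 X31.96 Y127.77
M3 S258
G1 X113.75 Y127.77 F3873
G1 X113.75 Y96.20
G1 X31.96 Y96.20
G1 X31.96 Y127.77
M5
G00 X0.00 Y0.00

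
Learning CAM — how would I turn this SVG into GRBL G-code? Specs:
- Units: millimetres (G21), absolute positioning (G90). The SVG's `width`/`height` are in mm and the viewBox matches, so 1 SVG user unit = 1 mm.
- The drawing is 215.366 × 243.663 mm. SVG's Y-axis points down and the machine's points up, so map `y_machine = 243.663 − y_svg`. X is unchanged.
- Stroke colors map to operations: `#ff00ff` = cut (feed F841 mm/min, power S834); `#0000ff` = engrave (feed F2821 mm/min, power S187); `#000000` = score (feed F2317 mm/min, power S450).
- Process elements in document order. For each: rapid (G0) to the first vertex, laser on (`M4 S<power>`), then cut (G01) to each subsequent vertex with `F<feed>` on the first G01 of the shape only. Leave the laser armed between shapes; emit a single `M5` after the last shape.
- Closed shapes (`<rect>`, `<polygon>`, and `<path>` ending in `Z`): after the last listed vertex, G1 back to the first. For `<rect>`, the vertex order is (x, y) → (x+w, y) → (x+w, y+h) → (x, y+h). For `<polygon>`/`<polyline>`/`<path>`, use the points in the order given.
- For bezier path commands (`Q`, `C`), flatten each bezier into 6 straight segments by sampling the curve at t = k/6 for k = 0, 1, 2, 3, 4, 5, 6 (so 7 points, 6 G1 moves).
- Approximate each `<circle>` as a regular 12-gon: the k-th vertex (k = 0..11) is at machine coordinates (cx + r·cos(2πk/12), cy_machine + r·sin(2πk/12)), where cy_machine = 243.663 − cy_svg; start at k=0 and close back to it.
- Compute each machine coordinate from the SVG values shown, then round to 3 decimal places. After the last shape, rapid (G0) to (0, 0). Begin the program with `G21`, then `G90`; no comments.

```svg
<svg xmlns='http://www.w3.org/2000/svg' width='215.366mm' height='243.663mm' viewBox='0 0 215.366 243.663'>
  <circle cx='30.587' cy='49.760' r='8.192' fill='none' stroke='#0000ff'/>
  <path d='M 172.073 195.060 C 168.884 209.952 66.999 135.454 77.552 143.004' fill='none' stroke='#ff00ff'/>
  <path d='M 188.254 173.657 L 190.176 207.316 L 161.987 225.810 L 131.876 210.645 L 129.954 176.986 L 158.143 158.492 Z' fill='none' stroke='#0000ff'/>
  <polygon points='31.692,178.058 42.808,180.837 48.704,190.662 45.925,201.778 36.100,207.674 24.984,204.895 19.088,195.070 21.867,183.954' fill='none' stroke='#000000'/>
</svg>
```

1 u = 1 mm; y_m = 243.663 − y.

[1] `<circle>` circle, #0000ff→engrave S187 F2821: (38.779,193.903) → (37.681,197.999) → (34.683,200.997) → (30.587,202.095) → (26.491,200.997) → (23.493,197.999) → (22.395,193.903) → (23.493,189.807) → (26.491,186.809) → (30.587,185.711) → (34.683,186.809) → (37.681,189.807) → (38.779,193.903) (closed)

[2] `<path>` cubic bezier, #ff00ff→cut S834 F841: (172.073,48.603) → (163.231,47.812) → (143.805,57.158) → (119.659,71.878) → (96.659,87.209) → (80.668,98.390) → (77.552,100.659)

[3] `<path>` regular polygon, #0000ff→engrave S187 F2821: (188.254,70.006) → (190.176,36.347) → (161.987,17.853) → (131.876,33.018) → (129.954,66.677) → (158.143,85.171) → (188.254,70.006) (closed)

[4] `<polygon>` regular polygon, #000000→score S450 F2317: (31.692,65.605) → (42.808,62.826) → (48.704,53.001) → (45.925,41.885) → (36.100,35.989) → (24.984,38.768) → (19.088,48.593) → (21.867,59.709) → (31.692,65.605) (closed)

G21
G90
G0 X38.779 Y193.903
M4 S187
G01 X37.681 Y197.999 F2821
G01 X34.683 Y200.997
G01 X30.587 Y202.095
G01 X26.491 Y200.997
G01 X23.493 Y197.999
G01 X22.395 Y193.903
G01 X23.493 Y189.807
G01 X26.491 Y186.809
G01 X30.587 Y185.711
G01 X34.683 Y186.809
G01 X37.681 Y189.807
G01 X38.779 Y193.903
G0 X172.073 Y48.603
M4 S834
G01 X163.231 Y47.812 F841
G01 X143.805 Y57.158
G01 X119.659 Y71.878
G01 X96.659 Y87.209
G01 X80.668 Y98.390
G01 X77.552 Y100.659
G0 X188.254 Y70.006
M4 S187
G01 X190.176 Y36.347 F2821
G01 X161.987 Y17.853
G01 X131.876 Y33.018
G01 X129.954 Y66.677
G01 X158.143 Y85.171
G01 X188.254 Y70.006
G0 X31.692 Y65.605
M4 S450
G01 X42.808 Y62.826 F2317
G01 X48.704 Y53.001
G01 X45.925 Y41.885
G01 X36.100 Y35.989
G01 X24.984 Y38.768
G01 X19.088 Y48.593
G01 X21.867 Y59.709
G01 X31.692 Y65.605
M5
G0 X0.000 Y0.000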